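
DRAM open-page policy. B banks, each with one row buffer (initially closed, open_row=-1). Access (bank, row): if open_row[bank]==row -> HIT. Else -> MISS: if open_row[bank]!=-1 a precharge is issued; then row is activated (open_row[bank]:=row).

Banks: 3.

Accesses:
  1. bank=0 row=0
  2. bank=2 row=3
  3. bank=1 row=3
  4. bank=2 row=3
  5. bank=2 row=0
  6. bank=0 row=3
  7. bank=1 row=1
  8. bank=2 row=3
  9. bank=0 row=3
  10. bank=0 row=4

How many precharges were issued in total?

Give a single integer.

Answer: 5

Derivation:
Acc 1: bank0 row0 -> MISS (open row0); precharges=0
Acc 2: bank2 row3 -> MISS (open row3); precharges=0
Acc 3: bank1 row3 -> MISS (open row3); precharges=0
Acc 4: bank2 row3 -> HIT
Acc 5: bank2 row0 -> MISS (open row0); precharges=1
Acc 6: bank0 row3 -> MISS (open row3); precharges=2
Acc 7: bank1 row1 -> MISS (open row1); precharges=3
Acc 8: bank2 row3 -> MISS (open row3); precharges=4
Acc 9: bank0 row3 -> HIT
Acc 10: bank0 row4 -> MISS (open row4); precharges=5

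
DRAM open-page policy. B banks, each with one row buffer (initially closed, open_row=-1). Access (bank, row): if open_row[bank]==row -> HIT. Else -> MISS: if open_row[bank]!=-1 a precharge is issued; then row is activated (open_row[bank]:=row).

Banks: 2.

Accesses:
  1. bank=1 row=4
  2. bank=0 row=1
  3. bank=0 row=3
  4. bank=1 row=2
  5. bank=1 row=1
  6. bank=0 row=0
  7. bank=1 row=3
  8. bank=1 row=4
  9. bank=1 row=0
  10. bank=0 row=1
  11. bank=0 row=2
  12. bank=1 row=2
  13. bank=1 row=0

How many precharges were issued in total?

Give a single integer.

Acc 1: bank1 row4 -> MISS (open row4); precharges=0
Acc 2: bank0 row1 -> MISS (open row1); precharges=0
Acc 3: bank0 row3 -> MISS (open row3); precharges=1
Acc 4: bank1 row2 -> MISS (open row2); precharges=2
Acc 5: bank1 row1 -> MISS (open row1); precharges=3
Acc 6: bank0 row0 -> MISS (open row0); precharges=4
Acc 7: bank1 row3 -> MISS (open row3); precharges=5
Acc 8: bank1 row4 -> MISS (open row4); precharges=6
Acc 9: bank1 row0 -> MISS (open row0); precharges=7
Acc 10: bank0 row1 -> MISS (open row1); precharges=8
Acc 11: bank0 row2 -> MISS (open row2); precharges=9
Acc 12: bank1 row2 -> MISS (open row2); precharges=10
Acc 13: bank1 row0 -> MISS (open row0); precharges=11

Answer: 11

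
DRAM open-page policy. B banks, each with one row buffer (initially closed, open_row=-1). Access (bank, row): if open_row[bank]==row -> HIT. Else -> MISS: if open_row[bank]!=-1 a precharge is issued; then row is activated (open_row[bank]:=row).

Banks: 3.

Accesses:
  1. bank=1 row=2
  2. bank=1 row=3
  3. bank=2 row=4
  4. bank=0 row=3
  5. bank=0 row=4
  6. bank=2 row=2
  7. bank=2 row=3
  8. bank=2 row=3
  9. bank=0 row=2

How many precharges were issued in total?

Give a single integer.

Answer: 5

Derivation:
Acc 1: bank1 row2 -> MISS (open row2); precharges=0
Acc 2: bank1 row3 -> MISS (open row3); precharges=1
Acc 3: bank2 row4 -> MISS (open row4); precharges=1
Acc 4: bank0 row3 -> MISS (open row3); precharges=1
Acc 5: bank0 row4 -> MISS (open row4); precharges=2
Acc 6: bank2 row2 -> MISS (open row2); precharges=3
Acc 7: bank2 row3 -> MISS (open row3); precharges=4
Acc 8: bank2 row3 -> HIT
Acc 9: bank0 row2 -> MISS (open row2); precharges=5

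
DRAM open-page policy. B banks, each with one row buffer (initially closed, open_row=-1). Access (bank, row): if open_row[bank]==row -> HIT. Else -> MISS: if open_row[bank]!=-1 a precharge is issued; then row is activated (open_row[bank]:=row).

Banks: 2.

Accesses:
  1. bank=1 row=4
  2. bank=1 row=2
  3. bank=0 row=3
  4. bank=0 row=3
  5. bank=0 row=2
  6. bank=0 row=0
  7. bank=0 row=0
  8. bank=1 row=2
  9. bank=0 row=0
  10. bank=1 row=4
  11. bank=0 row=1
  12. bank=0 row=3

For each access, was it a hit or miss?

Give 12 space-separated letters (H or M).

Acc 1: bank1 row4 -> MISS (open row4); precharges=0
Acc 2: bank1 row2 -> MISS (open row2); precharges=1
Acc 3: bank0 row3 -> MISS (open row3); precharges=1
Acc 4: bank0 row3 -> HIT
Acc 5: bank0 row2 -> MISS (open row2); precharges=2
Acc 6: bank0 row0 -> MISS (open row0); precharges=3
Acc 7: bank0 row0 -> HIT
Acc 8: bank1 row2 -> HIT
Acc 9: bank0 row0 -> HIT
Acc 10: bank1 row4 -> MISS (open row4); precharges=4
Acc 11: bank0 row1 -> MISS (open row1); precharges=5
Acc 12: bank0 row3 -> MISS (open row3); precharges=6

Answer: M M M H M M H H H M M M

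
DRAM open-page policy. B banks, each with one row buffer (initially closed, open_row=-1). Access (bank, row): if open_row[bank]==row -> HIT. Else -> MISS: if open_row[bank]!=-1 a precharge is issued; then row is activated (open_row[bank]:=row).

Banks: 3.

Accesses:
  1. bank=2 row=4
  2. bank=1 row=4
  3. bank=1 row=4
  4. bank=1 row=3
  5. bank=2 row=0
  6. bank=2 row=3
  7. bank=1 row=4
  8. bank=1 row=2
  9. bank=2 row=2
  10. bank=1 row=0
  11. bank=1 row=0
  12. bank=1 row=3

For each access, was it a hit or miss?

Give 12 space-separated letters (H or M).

Acc 1: bank2 row4 -> MISS (open row4); precharges=0
Acc 2: bank1 row4 -> MISS (open row4); precharges=0
Acc 3: bank1 row4 -> HIT
Acc 4: bank1 row3 -> MISS (open row3); precharges=1
Acc 5: bank2 row0 -> MISS (open row0); precharges=2
Acc 6: bank2 row3 -> MISS (open row3); precharges=3
Acc 7: bank1 row4 -> MISS (open row4); precharges=4
Acc 8: bank1 row2 -> MISS (open row2); precharges=5
Acc 9: bank2 row2 -> MISS (open row2); precharges=6
Acc 10: bank1 row0 -> MISS (open row0); precharges=7
Acc 11: bank1 row0 -> HIT
Acc 12: bank1 row3 -> MISS (open row3); precharges=8

Answer: M M H M M M M M M M H M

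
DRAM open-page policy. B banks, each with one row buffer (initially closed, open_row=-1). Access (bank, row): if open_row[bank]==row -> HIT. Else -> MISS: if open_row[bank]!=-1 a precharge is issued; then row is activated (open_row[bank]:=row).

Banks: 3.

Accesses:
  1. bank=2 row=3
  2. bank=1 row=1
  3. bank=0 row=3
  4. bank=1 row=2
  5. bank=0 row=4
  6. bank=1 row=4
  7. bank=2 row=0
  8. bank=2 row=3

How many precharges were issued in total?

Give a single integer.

Answer: 5

Derivation:
Acc 1: bank2 row3 -> MISS (open row3); precharges=0
Acc 2: bank1 row1 -> MISS (open row1); precharges=0
Acc 3: bank0 row3 -> MISS (open row3); precharges=0
Acc 4: bank1 row2 -> MISS (open row2); precharges=1
Acc 5: bank0 row4 -> MISS (open row4); precharges=2
Acc 6: bank1 row4 -> MISS (open row4); precharges=3
Acc 7: bank2 row0 -> MISS (open row0); precharges=4
Acc 8: bank2 row3 -> MISS (open row3); precharges=5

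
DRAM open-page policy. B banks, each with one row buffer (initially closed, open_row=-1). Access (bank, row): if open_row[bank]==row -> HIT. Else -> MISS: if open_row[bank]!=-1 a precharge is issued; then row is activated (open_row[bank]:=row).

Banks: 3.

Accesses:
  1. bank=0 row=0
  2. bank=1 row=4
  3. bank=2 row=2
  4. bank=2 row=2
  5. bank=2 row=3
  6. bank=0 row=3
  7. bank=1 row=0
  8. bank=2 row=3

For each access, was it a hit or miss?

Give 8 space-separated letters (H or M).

Acc 1: bank0 row0 -> MISS (open row0); precharges=0
Acc 2: bank1 row4 -> MISS (open row4); precharges=0
Acc 3: bank2 row2 -> MISS (open row2); precharges=0
Acc 4: bank2 row2 -> HIT
Acc 5: bank2 row3 -> MISS (open row3); precharges=1
Acc 6: bank0 row3 -> MISS (open row3); precharges=2
Acc 7: bank1 row0 -> MISS (open row0); precharges=3
Acc 8: bank2 row3 -> HIT

Answer: M M M H M M M H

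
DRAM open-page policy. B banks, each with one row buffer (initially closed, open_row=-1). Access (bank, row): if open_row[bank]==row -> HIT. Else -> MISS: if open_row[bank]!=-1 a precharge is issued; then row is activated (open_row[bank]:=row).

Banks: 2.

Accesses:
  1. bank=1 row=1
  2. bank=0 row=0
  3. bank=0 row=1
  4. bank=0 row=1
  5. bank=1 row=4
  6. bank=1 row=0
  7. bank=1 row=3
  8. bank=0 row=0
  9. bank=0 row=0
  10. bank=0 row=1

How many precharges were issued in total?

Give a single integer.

Answer: 6

Derivation:
Acc 1: bank1 row1 -> MISS (open row1); precharges=0
Acc 2: bank0 row0 -> MISS (open row0); precharges=0
Acc 3: bank0 row1 -> MISS (open row1); precharges=1
Acc 4: bank0 row1 -> HIT
Acc 5: bank1 row4 -> MISS (open row4); precharges=2
Acc 6: bank1 row0 -> MISS (open row0); precharges=3
Acc 7: bank1 row3 -> MISS (open row3); precharges=4
Acc 8: bank0 row0 -> MISS (open row0); precharges=5
Acc 9: bank0 row0 -> HIT
Acc 10: bank0 row1 -> MISS (open row1); precharges=6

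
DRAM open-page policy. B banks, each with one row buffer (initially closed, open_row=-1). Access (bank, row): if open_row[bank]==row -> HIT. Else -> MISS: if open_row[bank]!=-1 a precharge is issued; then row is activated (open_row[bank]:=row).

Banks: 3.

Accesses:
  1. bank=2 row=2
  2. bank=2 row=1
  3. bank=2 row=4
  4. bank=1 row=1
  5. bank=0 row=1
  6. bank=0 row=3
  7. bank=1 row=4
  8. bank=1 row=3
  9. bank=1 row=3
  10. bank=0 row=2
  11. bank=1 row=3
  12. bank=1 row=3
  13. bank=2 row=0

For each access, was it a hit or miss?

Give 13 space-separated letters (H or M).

Acc 1: bank2 row2 -> MISS (open row2); precharges=0
Acc 2: bank2 row1 -> MISS (open row1); precharges=1
Acc 3: bank2 row4 -> MISS (open row4); precharges=2
Acc 4: bank1 row1 -> MISS (open row1); precharges=2
Acc 5: bank0 row1 -> MISS (open row1); precharges=2
Acc 6: bank0 row3 -> MISS (open row3); precharges=3
Acc 7: bank1 row4 -> MISS (open row4); precharges=4
Acc 8: bank1 row3 -> MISS (open row3); precharges=5
Acc 9: bank1 row3 -> HIT
Acc 10: bank0 row2 -> MISS (open row2); precharges=6
Acc 11: bank1 row3 -> HIT
Acc 12: bank1 row3 -> HIT
Acc 13: bank2 row0 -> MISS (open row0); precharges=7

Answer: M M M M M M M M H M H H M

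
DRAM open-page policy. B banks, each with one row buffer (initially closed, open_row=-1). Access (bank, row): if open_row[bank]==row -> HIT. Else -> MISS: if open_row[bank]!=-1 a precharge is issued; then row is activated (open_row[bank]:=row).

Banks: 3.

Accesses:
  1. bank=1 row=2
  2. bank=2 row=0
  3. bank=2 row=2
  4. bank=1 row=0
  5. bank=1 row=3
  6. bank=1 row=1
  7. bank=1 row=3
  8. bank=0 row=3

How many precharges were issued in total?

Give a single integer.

Answer: 5

Derivation:
Acc 1: bank1 row2 -> MISS (open row2); precharges=0
Acc 2: bank2 row0 -> MISS (open row0); precharges=0
Acc 3: bank2 row2 -> MISS (open row2); precharges=1
Acc 4: bank1 row0 -> MISS (open row0); precharges=2
Acc 5: bank1 row3 -> MISS (open row3); precharges=3
Acc 6: bank1 row1 -> MISS (open row1); precharges=4
Acc 7: bank1 row3 -> MISS (open row3); precharges=5
Acc 8: bank0 row3 -> MISS (open row3); precharges=5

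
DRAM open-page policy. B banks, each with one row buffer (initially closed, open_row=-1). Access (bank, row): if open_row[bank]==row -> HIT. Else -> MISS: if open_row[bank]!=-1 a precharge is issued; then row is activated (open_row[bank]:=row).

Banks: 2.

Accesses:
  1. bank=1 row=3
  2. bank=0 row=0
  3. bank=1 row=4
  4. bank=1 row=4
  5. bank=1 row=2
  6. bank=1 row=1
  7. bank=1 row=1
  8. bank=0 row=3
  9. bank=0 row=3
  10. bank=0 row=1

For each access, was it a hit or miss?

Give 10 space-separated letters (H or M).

Answer: M M M H M M H M H M

Derivation:
Acc 1: bank1 row3 -> MISS (open row3); precharges=0
Acc 2: bank0 row0 -> MISS (open row0); precharges=0
Acc 3: bank1 row4 -> MISS (open row4); precharges=1
Acc 4: bank1 row4 -> HIT
Acc 5: bank1 row2 -> MISS (open row2); precharges=2
Acc 6: bank1 row1 -> MISS (open row1); precharges=3
Acc 7: bank1 row1 -> HIT
Acc 8: bank0 row3 -> MISS (open row3); precharges=4
Acc 9: bank0 row3 -> HIT
Acc 10: bank0 row1 -> MISS (open row1); precharges=5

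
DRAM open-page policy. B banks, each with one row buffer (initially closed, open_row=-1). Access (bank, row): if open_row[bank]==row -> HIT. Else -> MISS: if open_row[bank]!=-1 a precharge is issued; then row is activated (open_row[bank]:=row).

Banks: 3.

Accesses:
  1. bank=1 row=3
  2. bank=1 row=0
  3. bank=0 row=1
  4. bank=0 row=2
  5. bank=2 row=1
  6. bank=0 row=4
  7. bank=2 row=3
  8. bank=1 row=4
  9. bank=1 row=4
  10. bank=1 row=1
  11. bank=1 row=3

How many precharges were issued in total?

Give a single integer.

Acc 1: bank1 row3 -> MISS (open row3); precharges=0
Acc 2: bank1 row0 -> MISS (open row0); precharges=1
Acc 3: bank0 row1 -> MISS (open row1); precharges=1
Acc 4: bank0 row2 -> MISS (open row2); precharges=2
Acc 5: bank2 row1 -> MISS (open row1); precharges=2
Acc 6: bank0 row4 -> MISS (open row4); precharges=3
Acc 7: bank2 row3 -> MISS (open row3); precharges=4
Acc 8: bank1 row4 -> MISS (open row4); precharges=5
Acc 9: bank1 row4 -> HIT
Acc 10: bank1 row1 -> MISS (open row1); precharges=6
Acc 11: bank1 row3 -> MISS (open row3); precharges=7

Answer: 7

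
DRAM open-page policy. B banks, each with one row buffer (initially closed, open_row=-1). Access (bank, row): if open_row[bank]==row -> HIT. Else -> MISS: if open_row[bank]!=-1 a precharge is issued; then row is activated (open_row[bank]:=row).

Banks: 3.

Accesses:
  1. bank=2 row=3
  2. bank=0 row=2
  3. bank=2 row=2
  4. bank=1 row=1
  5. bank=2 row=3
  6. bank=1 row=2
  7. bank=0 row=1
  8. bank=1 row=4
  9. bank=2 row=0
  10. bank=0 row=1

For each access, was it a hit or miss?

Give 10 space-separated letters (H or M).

Acc 1: bank2 row3 -> MISS (open row3); precharges=0
Acc 2: bank0 row2 -> MISS (open row2); precharges=0
Acc 3: bank2 row2 -> MISS (open row2); precharges=1
Acc 4: bank1 row1 -> MISS (open row1); precharges=1
Acc 5: bank2 row3 -> MISS (open row3); precharges=2
Acc 6: bank1 row2 -> MISS (open row2); precharges=3
Acc 7: bank0 row1 -> MISS (open row1); precharges=4
Acc 8: bank1 row4 -> MISS (open row4); precharges=5
Acc 9: bank2 row0 -> MISS (open row0); precharges=6
Acc 10: bank0 row1 -> HIT

Answer: M M M M M M M M M H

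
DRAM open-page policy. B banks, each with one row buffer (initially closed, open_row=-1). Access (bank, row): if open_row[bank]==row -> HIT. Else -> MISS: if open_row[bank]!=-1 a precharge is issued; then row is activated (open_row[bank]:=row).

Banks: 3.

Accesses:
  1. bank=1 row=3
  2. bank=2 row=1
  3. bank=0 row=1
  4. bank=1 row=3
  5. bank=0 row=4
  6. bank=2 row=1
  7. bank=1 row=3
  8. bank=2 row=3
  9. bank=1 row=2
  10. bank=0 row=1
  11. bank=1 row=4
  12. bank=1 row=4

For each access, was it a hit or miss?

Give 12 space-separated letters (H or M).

Acc 1: bank1 row3 -> MISS (open row3); precharges=0
Acc 2: bank2 row1 -> MISS (open row1); precharges=0
Acc 3: bank0 row1 -> MISS (open row1); precharges=0
Acc 4: bank1 row3 -> HIT
Acc 5: bank0 row4 -> MISS (open row4); precharges=1
Acc 6: bank2 row1 -> HIT
Acc 7: bank1 row3 -> HIT
Acc 8: bank2 row3 -> MISS (open row3); precharges=2
Acc 9: bank1 row2 -> MISS (open row2); precharges=3
Acc 10: bank0 row1 -> MISS (open row1); precharges=4
Acc 11: bank1 row4 -> MISS (open row4); precharges=5
Acc 12: bank1 row4 -> HIT

Answer: M M M H M H H M M M M H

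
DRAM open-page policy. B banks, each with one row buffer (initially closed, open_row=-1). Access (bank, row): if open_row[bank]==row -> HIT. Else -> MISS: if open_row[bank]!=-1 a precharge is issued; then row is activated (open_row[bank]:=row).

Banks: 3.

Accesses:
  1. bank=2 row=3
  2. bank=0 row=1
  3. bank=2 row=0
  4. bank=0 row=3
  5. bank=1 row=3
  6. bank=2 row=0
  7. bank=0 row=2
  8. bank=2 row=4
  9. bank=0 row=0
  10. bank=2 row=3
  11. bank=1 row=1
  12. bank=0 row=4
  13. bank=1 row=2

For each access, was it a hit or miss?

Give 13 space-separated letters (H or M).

Answer: M M M M M H M M M M M M M

Derivation:
Acc 1: bank2 row3 -> MISS (open row3); precharges=0
Acc 2: bank0 row1 -> MISS (open row1); precharges=0
Acc 3: bank2 row0 -> MISS (open row0); precharges=1
Acc 4: bank0 row3 -> MISS (open row3); precharges=2
Acc 5: bank1 row3 -> MISS (open row3); precharges=2
Acc 6: bank2 row0 -> HIT
Acc 7: bank0 row2 -> MISS (open row2); precharges=3
Acc 8: bank2 row4 -> MISS (open row4); precharges=4
Acc 9: bank0 row0 -> MISS (open row0); precharges=5
Acc 10: bank2 row3 -> MISS (open row3); precharges=6
Acc 11: bank1 row1 -> MISS (open row1); precharges=7
Acc 12: bank0 row4 -> MISS (open row4); precharges=8
Acc 13: bank1 row2 -> MISS (open row2); precharges=9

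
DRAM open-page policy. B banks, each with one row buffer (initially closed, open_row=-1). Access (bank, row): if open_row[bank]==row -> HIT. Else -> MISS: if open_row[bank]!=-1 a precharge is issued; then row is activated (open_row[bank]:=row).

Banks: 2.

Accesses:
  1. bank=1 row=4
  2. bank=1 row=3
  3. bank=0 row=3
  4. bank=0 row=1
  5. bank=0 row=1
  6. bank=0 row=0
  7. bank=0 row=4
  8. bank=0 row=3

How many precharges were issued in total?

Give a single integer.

Answer: 5

Derivation:
Acc 1: bank1 row4 -> MISS (open row4); precharges=0
Acc 2: bank1 row3 -> MISS (open row3); precharges=1
Acc 3: bank0 row3 -> MISS (open row3); precharges=1
Acc 4: bank0 row1 -> MISS (open row1); precharges=2
Acc 5: bank0 row1 -> HIT
Acc 6: bank0 row0 -> MISS (open row0); precharges=3
Acc 7: bank0 row4 -> MISS (open row4); precharges=4
Acc 8: bank0 row3 -> MISS (open row3); precharges=5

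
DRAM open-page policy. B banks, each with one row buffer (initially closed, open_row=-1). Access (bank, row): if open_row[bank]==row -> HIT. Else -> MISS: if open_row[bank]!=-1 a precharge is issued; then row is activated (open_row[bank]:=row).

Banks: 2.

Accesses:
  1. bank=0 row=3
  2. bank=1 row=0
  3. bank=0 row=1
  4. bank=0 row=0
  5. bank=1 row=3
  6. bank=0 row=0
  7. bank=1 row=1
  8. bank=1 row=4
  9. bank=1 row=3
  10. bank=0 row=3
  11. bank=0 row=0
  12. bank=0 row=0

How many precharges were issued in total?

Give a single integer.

Answer: 8

Derivation:
Acc 1: bank0 row3 -> MISS (open row3); precharges=0
Acc 2: bank1 row0 -> MISS (open row0); precharges=0
Acc 3: bank0 row1 -> MISS (open row1); precharges=1
Acc 4: bank0 row0 -> MISS (open row0); precharges=2
Acc 5: bank1 row3 -> MISS (open row3); precharges=3
Acc 6: bank0 row0 -> HIT
Acc 7: bank1 row1 -> MISS (open row1); precharges=4
Acc 8: bank1 row4 -> MISS (open row4); precharges=5
Acc 9: bank1 row3 -> MISS (open row3); precharges=6
Acc 10: bank0 row3 -> MISS (open row3); precharges=7
Acc 11: bank0 row0 -> MISS (open row0); precharges=8
Acc 12: bank0 row0 -> HIT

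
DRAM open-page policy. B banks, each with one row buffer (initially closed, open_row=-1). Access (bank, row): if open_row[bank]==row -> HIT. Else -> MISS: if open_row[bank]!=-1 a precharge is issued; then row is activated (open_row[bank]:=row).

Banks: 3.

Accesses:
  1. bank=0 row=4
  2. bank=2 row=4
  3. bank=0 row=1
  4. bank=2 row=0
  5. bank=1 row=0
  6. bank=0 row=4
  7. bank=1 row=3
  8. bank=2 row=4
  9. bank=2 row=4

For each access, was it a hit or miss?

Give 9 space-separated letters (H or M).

Answer: M M M M M M M M H

Derivation:
Acc 1: bank0 row4 -> MISS (open row4); precharges=0
Acc 2: bank2 row4 -> MISS (open row4); precharges=0
Acc 3: bank0 row1 -> MISS (open row1); precharges=1
Acc 4: bank2 row0 -> MISS (open row0); precharges=2
Acc 5: bank1 row0 -> MISS (open row0); precharges=2
Acc 6: bank0 row4 -> MISS (open row4); precharges=3
Acc 7: bank1 row3 -> MISS (open row3); precharges=4
Acc 8: bank2 row4 -> MISS (open row4); precharges=5
Acc 9: bank2 row4 -> HIT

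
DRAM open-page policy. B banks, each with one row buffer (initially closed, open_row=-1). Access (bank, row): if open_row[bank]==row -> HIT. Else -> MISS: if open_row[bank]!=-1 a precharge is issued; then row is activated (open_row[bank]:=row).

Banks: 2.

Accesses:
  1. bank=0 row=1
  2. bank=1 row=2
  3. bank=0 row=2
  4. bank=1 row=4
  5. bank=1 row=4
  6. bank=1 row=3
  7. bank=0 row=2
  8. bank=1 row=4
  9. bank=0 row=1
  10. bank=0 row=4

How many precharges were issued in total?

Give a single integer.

Acc 1: bank0 row1 -> MISS (open row1); precharges=0
Acc 2: bank1 row2 -> MISS (open row2); precharges=0
Acc 3: bank0 row2 -> MISS (open row2); precharges=1
Acc 4: bank1 row4 -> MISS (open row4); precharges=2
Acc 5: bank1 row4 -> HIT
Acc 6: bank1 row3 -> MISS (open row3); precharges=3
Acc 7: bank0 row2 -> HIT
Acc 8: bank1 row4 -> MISS (open row4); precharges=4
Acc 9: bank0 row1 -> MISS (open row1); precharges=5
Acc 10: bank0 row4 -> MISS (open row4); precharges=6

Answer: 6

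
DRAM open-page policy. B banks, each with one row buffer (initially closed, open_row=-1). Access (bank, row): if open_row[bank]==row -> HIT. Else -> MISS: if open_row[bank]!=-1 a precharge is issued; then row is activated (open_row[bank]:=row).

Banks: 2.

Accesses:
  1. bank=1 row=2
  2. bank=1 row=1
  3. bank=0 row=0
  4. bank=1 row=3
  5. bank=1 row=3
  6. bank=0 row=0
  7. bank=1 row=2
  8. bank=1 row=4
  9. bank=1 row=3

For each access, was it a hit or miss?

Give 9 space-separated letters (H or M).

Answer: M M M M H H M M M

Derivation:
Acc 1: bank1 row2 -> MISS (open row2); precharges=0
Acc 2: bank1 row1 -> MISS (open row1); precharges=1
Acc 3: bank0 row0 -> MISS (open row0); precharges=1
Acc 4: bank1 row3 -> MISS (open row3); precharges=2
Acc 5: bank1 row3 -> HIT
Acc 6: bank0 row0 -> HIT
Acc 7: bank1 row2 -> MISS (open row2); precharges=3
Acc 8: bank1 row4 -> MISS (open row4); precharges=4
Acc 9: bank1 row3 -> MISS (open row3); precharges=5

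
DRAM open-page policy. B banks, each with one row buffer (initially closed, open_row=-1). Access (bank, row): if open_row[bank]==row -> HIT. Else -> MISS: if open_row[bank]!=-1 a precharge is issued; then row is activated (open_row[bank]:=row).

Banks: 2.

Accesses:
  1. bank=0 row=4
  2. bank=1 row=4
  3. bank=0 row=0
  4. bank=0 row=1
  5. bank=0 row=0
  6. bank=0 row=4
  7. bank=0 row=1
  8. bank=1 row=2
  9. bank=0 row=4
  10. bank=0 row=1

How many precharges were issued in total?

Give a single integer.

Acc 1: bank0 row4 -> MISS (open row4); precharges=0
Acc 2: bank1 row4 -> MISS (open row4); precharges=0
Acc 3: bank0 row0 -> MISS (open row0); precharges=1
Acc 4: bank0 row1 -> MISS (open row1); precharges=2
Acc 5: bank0 row0 -> MISS (open row0); precharges=3
Acc 6: bank0 row4 -> MISS (open row4); precharges=4
Acc 7: bank0 row1 -> MISS (open row1); precharges=5
Acc 8: bank1 row2 -> MISS (open row2); precharges=6
Acc 9: bank0 row4 -> MISS (open row4); precharges=7
Acc 10: bank0 row1 -> MISS (open row1); precharges=8

Answer: 8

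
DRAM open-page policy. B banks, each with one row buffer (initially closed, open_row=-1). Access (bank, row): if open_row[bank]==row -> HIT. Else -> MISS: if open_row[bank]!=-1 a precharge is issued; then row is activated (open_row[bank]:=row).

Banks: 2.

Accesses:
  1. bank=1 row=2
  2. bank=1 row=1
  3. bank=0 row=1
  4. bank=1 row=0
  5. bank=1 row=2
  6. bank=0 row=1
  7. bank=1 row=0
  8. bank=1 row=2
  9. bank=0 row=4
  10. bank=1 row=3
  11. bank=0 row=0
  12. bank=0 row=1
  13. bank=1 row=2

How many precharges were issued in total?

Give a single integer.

Acc 1: bank1 row2 -> MISS (open row2); precharges=0
Acc 2: bank1 row1 -> MISS (open row1); precharges=1
Acc 3: bank0 row1 -> MISS (open row1); precharges=1
Acc 4: bank1 row0 -> MISS (open row0); precharges=2
Acc 5: bank1 row2 -> MISS (open row2); precharges=3
Acc 6: bank0 row1 -> HIT
Acc 7: bank1 row0 -> MISS (open row0); precharges=4
Acc 8: bank1 row2 -> MISS (open row2); precharges=5
Acc 9: bank0 row4 -> MISS (open row4); precharges=6
Acc 10: bank1 row3 -> MISS (open row3); precharges=7
Acc 11: bank0 row0 -> MISS (open row0); precharges=8
Acc 12: bank0 row1 -> MISS (open row1); precharges=9
Acc 13: bank1 row2 -> MISS (open row2); precharges=10

Answer: 10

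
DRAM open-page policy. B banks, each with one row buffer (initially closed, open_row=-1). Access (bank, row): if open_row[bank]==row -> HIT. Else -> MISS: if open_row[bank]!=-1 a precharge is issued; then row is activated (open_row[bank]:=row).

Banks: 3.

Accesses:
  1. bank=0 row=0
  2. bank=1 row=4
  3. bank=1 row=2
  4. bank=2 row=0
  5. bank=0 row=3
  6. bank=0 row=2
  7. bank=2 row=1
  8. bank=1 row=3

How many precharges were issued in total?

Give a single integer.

Answer: 5

Derivation:
Acc 1: bank0 row0 -> MISS (open row0); precharges=0
Acc 2: bank1 row4 -> MISS (open row4); precharges=0
Acc 3: bank1 row2 -> MISS (open row2); precharges=1
Acc 4: bank2 row0 -> MISS (open row0); precharges=1
Acc 5: bank0 row3 -> MISS (open row3); precharges=2
Acc 6: bank0 row2 -> MISS (open row2); precharges=3
Acc 7: bank2 row1 -> MISS (open row1); precharges=4
Acc 8: bank1 row3 -> MISS (open row3); precharges=5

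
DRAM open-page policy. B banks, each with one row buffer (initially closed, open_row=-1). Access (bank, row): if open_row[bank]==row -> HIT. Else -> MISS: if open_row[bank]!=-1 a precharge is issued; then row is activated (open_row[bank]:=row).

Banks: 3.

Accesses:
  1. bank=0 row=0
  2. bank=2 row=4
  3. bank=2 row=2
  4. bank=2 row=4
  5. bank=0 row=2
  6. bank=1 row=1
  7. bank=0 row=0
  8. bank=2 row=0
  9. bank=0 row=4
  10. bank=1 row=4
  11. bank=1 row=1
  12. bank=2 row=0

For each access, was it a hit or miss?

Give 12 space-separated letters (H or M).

Acc 1: bank0 row0 -> MISS (open row0); precharges=0
Acc 2: bank2 row4 -> MISS (open row4); precharges=0
Acc 3: bank2 row2 -> MISS (open row2); precharges=1
Acc 4: bank2 row4 -> MISS (open row4); precharges=2
Acc 5: bank0 row2 -> MISS (open row2); precharges=3
Acc 6: bank1 row1 -> MISS (open row1); precharges=3
Acc 7: bank0 row0 -> MISS (open row0); precharges=4
Acc 8: bank2 row0 -> MISS (open row0); precharges=5
Acc 9: bank0 row4 -> MISS (open row4); precharges=6
Acc 10: bank1 row4 -> MISS (open row4); precharges=7
Acc 11: bank1 row1 -> MISS (open row1); precharges=8
Acc 12: bank2 row0 -> HIT

Answer: M M M M M M M M M M M H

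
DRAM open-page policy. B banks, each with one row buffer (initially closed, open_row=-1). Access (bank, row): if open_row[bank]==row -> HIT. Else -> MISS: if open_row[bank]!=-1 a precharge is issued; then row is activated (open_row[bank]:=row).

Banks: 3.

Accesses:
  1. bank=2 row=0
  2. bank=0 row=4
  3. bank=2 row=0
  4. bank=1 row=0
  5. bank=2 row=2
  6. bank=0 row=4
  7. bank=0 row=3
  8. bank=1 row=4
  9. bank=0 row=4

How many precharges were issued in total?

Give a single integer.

Acc 1: bank2 row0 -> MISS (open row0); precharges=0
Acc 2: bank0 row4 -> MISS (open row4); precharges=0
Acc 3: bank2 row0 -> HIT
Acc 4: bank1 row0 -> MISS (open row0); precharges=0
Acc 5: bank2 row2 -> MISS (open row2); precharges=1
Acc 6: bank0 row4 -> HIT
Acc 7: bank0 row3 -> MISS (open row3); precharges=2
Acc 8: bank1 row4 -> MISS (open row4); precharges=3
Acc 9: bank0 row4 -> MISS (open row4); precharges=4

Answer: 4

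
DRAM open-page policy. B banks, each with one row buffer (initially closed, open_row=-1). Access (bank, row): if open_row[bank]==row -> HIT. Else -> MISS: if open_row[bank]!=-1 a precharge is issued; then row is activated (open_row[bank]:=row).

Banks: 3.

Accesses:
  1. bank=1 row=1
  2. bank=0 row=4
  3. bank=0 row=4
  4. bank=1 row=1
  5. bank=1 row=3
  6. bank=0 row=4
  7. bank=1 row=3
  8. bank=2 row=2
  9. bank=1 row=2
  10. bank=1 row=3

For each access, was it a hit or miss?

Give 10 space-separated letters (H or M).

Acc 1: bank1 row1 -> MISS (open row1); precharges=0
Acc 2: bank0 row4 -> MISS (open row4); precharges=0
Acc 3: bank0 row4 -> HIT
Acc 4: bank1 row1 -> HIT
Acc 5: bank1 row3 -> MISS (open row3); precharges=1
Acc 6: bank0 row4 -> HIT
Acc 7: bank1 row3 -> HIT
Acc 8: bank2 row2 -> MISS (open row2); precharges=1
Acc 9: bank1 row2 -> MISS (open row2); precharges=2
Acc 10: bank1 row3 -> MISS (open row3); precharges=3

Answer: M M H H M H H M M M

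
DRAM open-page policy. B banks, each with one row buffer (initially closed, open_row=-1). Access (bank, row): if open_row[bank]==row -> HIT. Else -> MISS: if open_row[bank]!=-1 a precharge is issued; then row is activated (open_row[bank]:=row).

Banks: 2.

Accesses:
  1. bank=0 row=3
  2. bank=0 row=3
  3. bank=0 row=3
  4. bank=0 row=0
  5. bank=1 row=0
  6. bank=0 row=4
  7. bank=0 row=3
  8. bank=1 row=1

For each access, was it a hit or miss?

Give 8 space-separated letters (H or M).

Acc 1: bank0 row3 -> MISS (open row3); precharges=0
Acc 2: bank0 row3 -> HIT
Acc 3: bank0 row3 -> HIT
Acc 4: bank0 row0 -> MISS (open row0); precharges=1
Acc 5: bank1 row0 -> MISS (open row0); precharges=1
Acc 6: bank0 row4 -> MISS (open row4); precharges=2
Acc 7: bank0 row3 -> MISS (open row3); precharges=3
Acc 8: bank1 row1 -> MISS (open row1); precharges=4

Answer: M H H M M M M M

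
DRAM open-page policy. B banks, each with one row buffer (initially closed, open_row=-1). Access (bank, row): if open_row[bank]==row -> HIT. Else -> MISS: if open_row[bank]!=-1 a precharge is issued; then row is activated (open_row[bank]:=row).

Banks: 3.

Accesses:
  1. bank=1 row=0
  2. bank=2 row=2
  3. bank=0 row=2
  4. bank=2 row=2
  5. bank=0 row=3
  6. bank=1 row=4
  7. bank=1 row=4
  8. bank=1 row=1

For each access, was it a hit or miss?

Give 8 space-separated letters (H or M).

Acc 1: bank1 row0 -> MISS (open row0); precharges=0
Acc 2: bank2 row2 -> MISS (open row2); precharges=0
Acc 3: bank0 row2 -> MISS (open row2); precharges=0
Acc 4: bank2 row2 -> HIT
Acc 5: bank0 row3 -> MISS (open row3); precharges=1
Acc 6: bank1 row4 -> MISS (open row4); precharges=2
Acc 7: bank1 row4 -> HIT
Acc 8: bank1 row1 -> MISS (open row1); precharges=3

Answer: M M M H M M H M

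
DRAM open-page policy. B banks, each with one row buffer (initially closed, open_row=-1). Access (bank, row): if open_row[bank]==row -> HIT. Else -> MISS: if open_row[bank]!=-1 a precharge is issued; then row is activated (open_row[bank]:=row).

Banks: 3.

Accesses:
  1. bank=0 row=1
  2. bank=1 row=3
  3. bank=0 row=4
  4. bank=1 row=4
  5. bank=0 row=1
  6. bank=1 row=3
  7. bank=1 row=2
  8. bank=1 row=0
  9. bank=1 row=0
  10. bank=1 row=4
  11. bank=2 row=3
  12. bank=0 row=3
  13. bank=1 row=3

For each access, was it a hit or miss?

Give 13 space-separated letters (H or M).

Acc 1: bank0 row1 -> MISS (open row1); precharges=0
Acc 2: bank1 row3 -> MISS (open row3); precharges=0
Acc 3: bank0 row4 -> MISS (open row4); precharges=1
Acc 4: bank1 row4 -> MISS (open row4); precharges=2
Acc 5: bank0 row1 -> MISS (open row1); precharges=3
Acc 6: bank1 row3 -> MISS (open row3); precharges=4
Acc 7: bank1 row2 -> MISS (open row2); precharges=5
Acc 8: bank1 row0 -> MISS (open row0); precharges=6
Acc 9: bank1 row0 -> HIT
Acc 10: bank1 row4 -> MISS (open row4); precharges=7
Acc 11: bank2 row3 -> MISS (open row3); precharges=7
Acc 12: bank0 row3 -> MISS (open row3); precharges=8
Acc 13: bank1 row3 -> MISS (open row3); precharges=9

Answer: M M M M M M M M H M M M M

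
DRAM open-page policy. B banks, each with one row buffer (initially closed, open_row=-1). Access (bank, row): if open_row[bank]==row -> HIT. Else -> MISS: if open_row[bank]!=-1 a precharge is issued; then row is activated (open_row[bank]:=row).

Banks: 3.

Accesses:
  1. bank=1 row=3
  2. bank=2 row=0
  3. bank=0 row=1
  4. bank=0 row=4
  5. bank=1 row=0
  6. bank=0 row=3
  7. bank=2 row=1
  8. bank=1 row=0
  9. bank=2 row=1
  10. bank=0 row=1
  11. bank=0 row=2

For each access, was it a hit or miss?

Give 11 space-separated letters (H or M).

Answer: M M M M M M M H H M M

Derivation:
Acc 1: bank1 row3 -> MISS (open row3); precharges=0
Acc 2: bank2 row0 -> MISS (open row0); precharges=0
Acc 3: bank0 row1 -> MISS (open row1); precharges=0
Acc 4: bank0 row4 -> MISS (open row4); precharges=1
Acc 5: bank1 row0 -> MISS (open row0); precharges=2
Acc 6: bank0 row3 -> MISS (open row3); precharges=3
Acc 7: bank2 row1 -> MISS (open row1); precharges=4
Acc 8: bank1 row0 -> HIT
Acc 9: bank2 row1 -> HIT
Acc 10: bank0 row1 -> MISS (open row1); precharges=5
Acc 11: bank0 row2 -> MISS (open row2); precharges=6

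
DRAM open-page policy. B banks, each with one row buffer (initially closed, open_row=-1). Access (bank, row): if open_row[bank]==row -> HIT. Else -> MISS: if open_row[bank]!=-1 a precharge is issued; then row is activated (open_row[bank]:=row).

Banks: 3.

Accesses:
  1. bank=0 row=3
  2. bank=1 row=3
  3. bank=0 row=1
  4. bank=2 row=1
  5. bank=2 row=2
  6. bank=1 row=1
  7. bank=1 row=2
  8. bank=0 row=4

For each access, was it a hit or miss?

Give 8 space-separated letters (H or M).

Acc 1: bank0 row3 -> MISS (open row3); precharges=0
Acc 2: bank1 row3 -> MISS (open row3); precharges=0
Acc 3: bank0 row1 -> MISS (open row1); precharges=1
Acc 4: bank2 row1 -> MISS (open row1); precharges=1
Acc 5: bank2 row2 -> MISS (open row2); precharges=2
Acc 6: bank1 row1 -> MISS (open row1); precharges=3
Acc 7: bank1 row2 -> MISS (open row2); precharges=4
Acc 8: bank0 row4 -> MISS (open row4); precharges=5

Answer: M M M M M M M M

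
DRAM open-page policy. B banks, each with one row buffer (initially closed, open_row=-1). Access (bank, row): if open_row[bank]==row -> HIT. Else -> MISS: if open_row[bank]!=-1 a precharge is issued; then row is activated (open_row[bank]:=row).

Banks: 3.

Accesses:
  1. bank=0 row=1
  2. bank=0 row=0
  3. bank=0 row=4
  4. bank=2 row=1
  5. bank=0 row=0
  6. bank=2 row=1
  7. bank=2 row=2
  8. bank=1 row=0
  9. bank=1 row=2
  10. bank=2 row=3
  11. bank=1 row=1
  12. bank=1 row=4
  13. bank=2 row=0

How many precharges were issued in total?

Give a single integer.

Acc 1: bank0 row1 -> MISS (open row1); precharges=0
Acc 2: bank0 row0 -> MISS (open row0); precharges=1
Acc 3: bank0 row4 -> MISS (open row4); precharges=2
Acc 4: bank2 row1 -> MISS (open row1); precharges=2
Acc 5: bank0 row0 -> MISS (open row0); precharges=3
Acc 6: bank2 row1 -> HIT
Acc 7: bank2 row2 -> MISS (open row2); precharges=4
Acc 8: bank1 row0 -> MISS (open row0); precharges=4
Acc 9: bank1 row2 -> MISS (open row2); precharges=5
Acc 10: bank2 row3 -> MISS (open row3); precharges=6
Acc 11: bank1 row1 -> MISS (open row1); precharges=7
Acc 12: bank1 row4 -> MISS (open row4); precharges=8
Acc 13: bank2 row0 -> MISS (open row0); precharges=9

Answer: 9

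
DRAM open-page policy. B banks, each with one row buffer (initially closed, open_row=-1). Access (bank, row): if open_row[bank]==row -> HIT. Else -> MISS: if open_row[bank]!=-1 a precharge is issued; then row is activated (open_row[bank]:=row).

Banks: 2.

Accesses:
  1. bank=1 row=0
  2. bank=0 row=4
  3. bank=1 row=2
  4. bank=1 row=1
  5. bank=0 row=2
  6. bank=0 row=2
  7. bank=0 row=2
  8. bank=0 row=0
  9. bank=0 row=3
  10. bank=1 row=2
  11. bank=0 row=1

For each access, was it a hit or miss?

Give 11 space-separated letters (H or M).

Acc 1: bank1 row0 -> MISS (open row0); precharges=0
Acc 2: bank0 row4 -> MISS (open row4); precharges=0
Acc 3: bank1 row2 -> MISS (open row2); precharges=1
Acc 4: bank1 row1 -> MISS (open row1); precharges=2
Acc 5: bank0 row2 -> MISS (open row2); precharges=3
Acc 6: bank0 row2 -> HIT
Acc 7: bank0 row2 -> HIT
Acc 8: bank0 row0 -> MISS (open row0); precharges=4
Acc 9: bank0 row3 -> MISS (open row3); precharges=5
Acc 10: bank1 row2 -> MISS (open row2); precharges=6
Acc 11: bank0 row1 -> MISS (open row1); precharges=7

Answer: M M M M M H H M M M M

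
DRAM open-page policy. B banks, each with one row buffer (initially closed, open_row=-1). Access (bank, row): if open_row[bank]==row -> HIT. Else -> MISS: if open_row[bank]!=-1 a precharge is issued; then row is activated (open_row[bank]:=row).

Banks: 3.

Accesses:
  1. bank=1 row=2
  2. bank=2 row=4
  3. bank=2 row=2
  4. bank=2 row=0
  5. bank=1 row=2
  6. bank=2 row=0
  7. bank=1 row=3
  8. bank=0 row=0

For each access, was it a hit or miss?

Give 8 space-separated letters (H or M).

Acc 1: bank1 row2 -> MISS (open row2); precharges=0
Acc 2: bank2 row4 -> MISS (open row4); precharges=0
Acc 3: bank2 row2 -> MISS (open row2); precharges=1
Acc 4: bank2 row0 -> MISS (open row0); precharges=2
Acc 5: bank1 row2 -> HIT
Acc 6: bank2 row0 -> HIT
Acc 7: bank1 row3 -> MISS (open row3); precharges=3
Acc 8: bank0 row0 -> MISS (open row0); precharges=3

Answer: M M M M H H M M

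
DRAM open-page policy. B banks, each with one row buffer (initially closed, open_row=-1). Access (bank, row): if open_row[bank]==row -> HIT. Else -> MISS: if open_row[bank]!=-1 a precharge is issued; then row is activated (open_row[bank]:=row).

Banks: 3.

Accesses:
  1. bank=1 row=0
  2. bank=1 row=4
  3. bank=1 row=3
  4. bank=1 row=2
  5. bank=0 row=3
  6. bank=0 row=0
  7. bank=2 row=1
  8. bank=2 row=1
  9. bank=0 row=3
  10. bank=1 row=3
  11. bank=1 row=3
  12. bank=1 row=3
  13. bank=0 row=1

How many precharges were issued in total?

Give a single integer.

Acc 1: bank1 row0 -> MISS (open row0); precharges=0
Acc 2: bank1 row4 -> MISS (open row4); precharges=1
Acc 3: bank1 row3 -> MISS (open row3); precharges=2
Acc 4: bank1 row2 -> MISS (open row2); precharges=3
Acc 5: bank0 row3 -> MISS (open row3); precharges=3
Acc 6: bank0 row0 -> MISS (open row0); precharges=4
Acc 7: bank2 row1 -> MISS (open row1); precharges=4
Acc 8: bank2 row1 -> HIT
Acc 9: bank0 row3 -> MISS (open row3); precharges=5
Acc 10: bank1 row3 -> MISS (open row3); precharges=6
Acc 11: bank1 row3 -> HIT
Acc 12: bank1 row3 -> HIT
Acc 13: bank0 row1 -> MISS (open row1); precharges=7

Answer: 7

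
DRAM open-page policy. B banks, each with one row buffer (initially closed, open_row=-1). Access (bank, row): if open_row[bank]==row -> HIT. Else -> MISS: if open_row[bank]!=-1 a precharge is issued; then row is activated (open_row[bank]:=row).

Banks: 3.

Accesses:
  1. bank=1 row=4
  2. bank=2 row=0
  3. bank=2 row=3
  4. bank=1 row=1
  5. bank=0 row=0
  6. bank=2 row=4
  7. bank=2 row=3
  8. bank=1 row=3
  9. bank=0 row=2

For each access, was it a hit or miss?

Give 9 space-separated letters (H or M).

Answer: M M M M M M M M M

Derivation:
Acc 1: bank1 row4 -> MISS (open row4); precharges=0
Acc 2: bank2 row0 -> MISS (open row0); precharges=0
Acc 3: bank2 row3 -> MISS (open row3); precharges=1
Acc 4: bank1 row1 -> MISS (open row1); precharges=2
Acc 5: bank0 row0 -> MISS (open row0); precharges=2
Acc 6: bank2 row4 -> MISS (open row4); precharges=3
Acc 7: bank2 row3 -> MISS (open row3); precharges=4
Acc 8: bank1 row3 -> MISS (open row3); precharges=5
Acc 9: bank0 row2 -> MISS (open row2); precharges=6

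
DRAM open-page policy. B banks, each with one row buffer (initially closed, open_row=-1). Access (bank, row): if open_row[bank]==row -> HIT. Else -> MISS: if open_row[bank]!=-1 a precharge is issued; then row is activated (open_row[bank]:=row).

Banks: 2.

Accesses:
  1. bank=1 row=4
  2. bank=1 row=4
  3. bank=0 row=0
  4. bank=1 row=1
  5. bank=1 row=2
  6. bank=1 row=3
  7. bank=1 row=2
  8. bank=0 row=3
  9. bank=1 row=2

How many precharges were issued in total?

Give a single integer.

Answer: 5

Derivation:
Acc 1: bank1 row4 -> MISS (open row4); precharges=0
Acc 2: bank1 row4 -> HIT
Acc 3: bank0 row0 -> MISS (open row0); precharges=0
Acc 4: bank1 row1 -> MISS (open row1); precharges=1
Acc 5: bank1 row2 -> MISS (open row2); precharges=2
Acc 6: bank1 row3 -> MISS (open row3); precharges=3
Acc 7: bank1 row2 -> MISS (open row2); precharges=4
Acc 8: bank0 row3 -> MISS (open row3); precharges=5
Acc 9: bank1 row2 -> HIT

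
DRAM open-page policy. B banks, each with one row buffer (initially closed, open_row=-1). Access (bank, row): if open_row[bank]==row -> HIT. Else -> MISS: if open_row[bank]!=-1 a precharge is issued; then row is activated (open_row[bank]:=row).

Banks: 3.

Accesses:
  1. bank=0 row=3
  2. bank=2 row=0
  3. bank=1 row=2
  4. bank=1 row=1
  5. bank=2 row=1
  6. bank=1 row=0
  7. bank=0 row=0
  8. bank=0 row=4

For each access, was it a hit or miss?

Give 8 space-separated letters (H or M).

Acc 1: bank0 row3 -> MISS (open row3); precharges=0
Acc 2: bank2 row0 -> MISS (open row0); precharges=0
Acc 3: bank1 row2 -> MISS (open row2); precharges=0
Acc 4: bank1 row1 -> MISS (open row1); precharges=1
Acc 5: bank2 row1 -> MISS (open row1); precharges=2
Acc 6: bank1 row0 -> MISS (open row0); precharges=3
Acc 7: bank0 row0 -> MISS (open row0); precharges=4
Acc 8: bank0 row4 -> MISS (open row4); precharges=5

Answer: M M M M M M M M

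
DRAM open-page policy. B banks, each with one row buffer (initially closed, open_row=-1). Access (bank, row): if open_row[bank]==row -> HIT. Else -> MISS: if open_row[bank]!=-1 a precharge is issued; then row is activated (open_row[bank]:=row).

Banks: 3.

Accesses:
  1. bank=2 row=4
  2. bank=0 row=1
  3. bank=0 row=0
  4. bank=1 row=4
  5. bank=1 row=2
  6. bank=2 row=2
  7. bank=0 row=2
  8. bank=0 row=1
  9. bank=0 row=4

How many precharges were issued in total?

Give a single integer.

Answer: 6

Derivation:
Acc 1: bank2 row4 -> MISS (open row4); precharges=0
Acc 2: bank0 row1 -> MISS (open row1); precharges=0
Acc 3: bank0 row0 -> MISS (open row0); precharges=1
Acc 4: bank1 row4 -> MISS (open row4); precharges=1
Acc 5: bank1 row2 -> MISS (open row2); precharges=2
Acc 6: bank2 row2 -> MISS (open row2); precharges=3
Acc 7: bank0 row2 -> MISS (open row2); precharges=4
Acc 8: bank0 row1 -> MISS (open row1); precharges=5
Acc 9: bank0 row4 -> MISS (open row4); precharges=6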